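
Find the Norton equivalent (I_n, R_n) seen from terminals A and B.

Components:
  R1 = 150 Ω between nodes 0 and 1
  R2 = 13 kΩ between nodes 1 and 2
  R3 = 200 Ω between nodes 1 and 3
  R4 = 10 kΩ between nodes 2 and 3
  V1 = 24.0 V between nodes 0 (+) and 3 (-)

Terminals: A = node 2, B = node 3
Find the Thévenin equivalent first; then I_n = V_th/R_th and R_n = R_th.
Step 1 — V_th is the open-circuit voltage V_A - V_B (nothing connected across the terminals).
Nodal analysis, taking node 3 as the 0 V reference.
Source V1 fixes V_0 = 24 V.
KCL at each unknown node (sum of currents leaving = 0; resistances in Ω):
  Node 1: (V_1 - 24)/150 + (V_1 - V_2)/13000 + (V_1 - 0)/200 = 0
  Node 2: (V_2 - V_1)/13000 + (V_2 - 0)/10000 = 0
Collecting terms (coefficients in siemens):
  0.01174·V_1 - 0.00007692·V_2 = 0.16
  0.0001769·V_2 - 0.00007692·V_1 = 0
Determinant D = (0.01174)(0.0001769) - (-0.00007692)(-0.00007692) = 0.000002072
V_1 = [(0.16)(0.0001769) - (-0.00007692)(0)]/D = 13.66 V
V_2 = [(0.01174)(0) - (0.16)(-0.00007692)]/D = 5.941 V
V_th = V_2 - V_3 = 5.941 - 0 = 5.941 V
Step 2 — R_th: zero the source — replace V1 by a short circuit (node 3 merges into node 0) — and find the resistance seen between A (node 2) and B (node 0).
Reduce the network between node 2 (A) and node 0 (B) by series/parallel combination:
  Rp1 = R1 ‖ R3 (parallel, both between nodes 0 and 1) = 1/(1/150 + 1/200) = 85.71 Ω
  Rs1 = R2 + Rp1 (series, joined only at node 1) = 13000 + 85.71 = 13090 Ω
  Rp2 = R4 ‖ Rs1 (parallel, both between nodes 0 and 2) = 1/(1/10000 + 1/13090) = 5668 Ω
R_th = 5.668 kΩ
I_n = V_th/R_th = 5.941/5668 = 0.001048 A, and R_n = R_th = 5.668 kΩ

Final answer: I_n = 0.001048 A, R_n = 5.668 kΩ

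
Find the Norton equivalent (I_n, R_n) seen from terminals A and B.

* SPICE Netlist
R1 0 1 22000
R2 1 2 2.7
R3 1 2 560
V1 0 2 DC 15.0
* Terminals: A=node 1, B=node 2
Find the Thévenin equivalent first; then I_n = V_th/R_th and R_n = R_th.
Step 1 — V_th is the open-circuit voltage V_A - V_B (nothing connected across the terminals).
Nodal analysis, taking node 2 as the 0 V reference.
Source V1 fixes V_0 = 15 V.
KCL at each unknown node (sum of currents leaving = 0; resistances in Ω):
  Node 1: (V_1 - 15)/22000 + (V_1 - 0)/2.7 + (V_1 - 0)/560 = 0
Collecting terms: 0.3722 × V_1 = 0.0006818  =>  V_1 = 0.001832 V
V_th = V_1 - V_2 = 0.001832 - 0 = 0.001832 V
Step 2 — R_th: zero the source — replace V1 by a short circuit (node 2 merges into node 0) — and find the resistance seen between A (node 1) and B (node 0).
Reduce the network between node 1 (A) and node 0 (B) by series/parallel combination:
  Rp1 = R1 ‖ R2 ‖ R3 (parallel, all between nodes 0 and 1) = 1/(1/22000 + 1/2.7 + 1/560) = 2.687 Ω
R_th = 2.687 Ω
I_n = V_th/R_th = 0.001832/2.687 = 0.0006818 A, and R_n = R_th = 2.687 Ω

Final answer: I_n = 0.0006818 A, R_n = 2.687 Ω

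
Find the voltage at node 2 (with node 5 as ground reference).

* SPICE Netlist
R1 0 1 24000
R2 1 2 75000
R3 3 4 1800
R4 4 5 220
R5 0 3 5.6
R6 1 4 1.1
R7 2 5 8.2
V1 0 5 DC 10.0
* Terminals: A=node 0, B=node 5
Nodal analysis, taking node 5 as the 0 V reference.
Source V1 fixes V_0 = 10 V.
KCL at each unknown node (sum of currents leaving = 0; resistances in Ω):
  Node 1: (V_1 - 10)/24000 + (V_1 - V_2)/75000 + (V_1 - V_4)/1.1 = 0
  Node 2: (V_2 - V_1)/75000 + (V_2 - 0)/8.2 = 0
  Node 3: (V_3 - V_4)/1800 + (V_3 - 10)/5.6 = 0
  Node 4: (V_4 - V_3)/1800 + (V_4 - 0)/220 + (V_4 - V_1)/1.1 = 0
Collecting terms (coefficients in siemens):
  0.9091·V_1 - 0.00001333·V_2 - 0.9091·V_4 = 0.0004167
  0.122·V_2 - 0.00001333·V_1 = 0
  0.1791·V_3 - 0.0005556·V_4 = 1.786
  0.9142·V_4 - 0.9091·V_1 - 0.0005556·V_3 = 0
Solving these 4 simultaneous equations (Gaussian elimination) gives:
  V_1 = 1.156 V, V_2 = 0.0001263 V, V_3 = 9.973 V, V_4 = 1.155 V
The requested potential is V_2 = 0.0001263 V.

Final answer: V_2 = 0.0001263 V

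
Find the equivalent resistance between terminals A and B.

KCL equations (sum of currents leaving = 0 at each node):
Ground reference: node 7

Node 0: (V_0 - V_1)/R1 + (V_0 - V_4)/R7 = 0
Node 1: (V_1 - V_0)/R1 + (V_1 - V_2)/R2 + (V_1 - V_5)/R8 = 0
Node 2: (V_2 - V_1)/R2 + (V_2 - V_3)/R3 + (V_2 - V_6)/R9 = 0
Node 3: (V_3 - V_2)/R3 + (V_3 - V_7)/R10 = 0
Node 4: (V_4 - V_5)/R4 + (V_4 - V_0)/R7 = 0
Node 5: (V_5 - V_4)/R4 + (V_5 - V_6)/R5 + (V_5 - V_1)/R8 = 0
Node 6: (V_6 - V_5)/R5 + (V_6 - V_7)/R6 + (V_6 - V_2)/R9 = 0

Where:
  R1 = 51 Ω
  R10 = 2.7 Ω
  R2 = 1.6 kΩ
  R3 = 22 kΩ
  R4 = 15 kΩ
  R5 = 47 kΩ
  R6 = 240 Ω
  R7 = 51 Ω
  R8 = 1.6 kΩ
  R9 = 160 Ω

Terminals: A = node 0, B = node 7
The network is not a plain series/parallel combination. Inject a 1 A test current into terminal A (node 0) and return it from terminal B (node 7); then R_eq = V_A / (1 A).
Nodal analysis, taking node 7 as the 0 V reference.
Current source I_test pushes 1 A into node 0 and draws it out of node 7.
KCL at each unknown node (sum of currents leaving = 0; resistances in Ω):
  Node 0: (V_0 - V_1)/51 + (V_0 - V_4)/51 - 1 = 0
  Node 1: (V_1 - V_0)/51 + (V_1 - V_2)/1600 + (V_1 - V_5)/1600 = 0
  Node 2: (V_2 - V_1)/1600 + (V_2 - V_3)/22000 + (V_2 - V_6)/160 = 0
  Node 3: (V_3 - V_2)/22000 + (V_3 - 0)/2.7 = 0
  Node 4: (V_4 - V_0)/51 + (V_4 - V_5)/15000 = 0
  Node 5: (V_5 - V_1)/1600 + (V_5 - V_4)/15000 + (V_5 - V_6)/47000 = 0
  Node 6: (V_6 - V_2)/160 + (V_6 - V_5)/47000 + (V_6 - 0)/240 = 0
Collecting terms (coefficients in siemens):
  0.03922·V_0 - 0.01961·V_1 - 0.01961·V_4 = 1
  0.02086·V_1 - 0.01961·V_0 - 0.000625·V_2 - 0.000625·V_5 = 0
  0.00692·V_2 - 0.000625·V_1 - 0.00004545·V_3 - 0.00625·V_6 = 0
  0.3704·V_3 - 0.00004545·V_2 = 0
  0.01967·V_4 - 0.01961·V_0 - 0.00006667·V_5 = 0
  0.0007129·V_5 - 0.000625·V_1 - 0.00006667·V_4 - 0.00002128·V_6 = 0
  0.01044·V_6 - 0.00625·V_2 - 0.00002128·V_5 = 0
Solving these 7 simultaneous equations (Gaussian elimination) gives:
  V_0 = 1982 V, V_1 = 1931 V, V_2 = 387.3 V, V_3 = 0.04753 V
  V_4 = 1982 V, V_5 = 1885 V, V_6 = 235.8 V
R_eq = V_0 / 1 A = 1982 Ω = 1.982 kΩ

Final answer: 1.982 kΩ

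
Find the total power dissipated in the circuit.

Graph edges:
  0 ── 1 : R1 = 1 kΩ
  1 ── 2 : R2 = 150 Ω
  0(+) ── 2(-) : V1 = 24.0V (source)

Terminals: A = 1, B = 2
Nodal analysis, taking node 2 as the 0 V reference.
Source V1 fixes V_0 = 24 V.
KCL at each unknown node (sum of currents leaving = 0; resistances in Ω):
  Node 1: (V_1 - 24)/1000 + (V_1 - 0)/150 = 0
Collecting terms: 0.007667 × V_1 = 0.024  =>  V_1 = 3.13 V
Power in each resistor, P = (ΔV)²/R:
  P_R1 = (24 - 3.13)²/1000 = 0.4355 W
  P_R2 = (3.13 - 0)²/150 = 0.06533 W
P_total = P_R1 + P_R2 = 0.5009 W

Final answer: 0.5009 W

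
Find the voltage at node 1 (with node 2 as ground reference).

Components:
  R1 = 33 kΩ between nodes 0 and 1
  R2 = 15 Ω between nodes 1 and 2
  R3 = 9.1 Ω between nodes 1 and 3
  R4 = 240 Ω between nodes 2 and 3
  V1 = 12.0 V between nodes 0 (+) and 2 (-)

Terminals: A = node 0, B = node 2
Nodal analysis, taking node 2 as the 0 V reference.
Source V1 fixes V_0 = 12 V.
KCL at each unknown node (sum of currents leaving = 0; resistances in Ω):
  Node 1: (V_1 - 12)/33000 + (V_1 - 0)/15 + (V_1 - V_3)/9.1 = 0
  Node 3: (V_3 - V_1)/9.1 + (V_3 - 0)/240 = 0
Collecting terms (coefficients in siemens):
  0.1766·V_1 - 0.1099·V_3 = 0.0003636
  0.1141·V_3 - 0.1099·V_1 = 0
Determinant D = (0.1766)(0.1141) - (-0.1099)(-0.1099) = 0.008065
V_1 = [(0.0003636)(0.1141) - (-0.1099)(0)]/D = 0.005143 V
V_3 = [(0.1766)(0) - (0.0003636)(-0.1099)]/D = 0.004955 V
The requested potential is V_1 = 0.005143 V.

Final answer: V_1 = 0.005143 V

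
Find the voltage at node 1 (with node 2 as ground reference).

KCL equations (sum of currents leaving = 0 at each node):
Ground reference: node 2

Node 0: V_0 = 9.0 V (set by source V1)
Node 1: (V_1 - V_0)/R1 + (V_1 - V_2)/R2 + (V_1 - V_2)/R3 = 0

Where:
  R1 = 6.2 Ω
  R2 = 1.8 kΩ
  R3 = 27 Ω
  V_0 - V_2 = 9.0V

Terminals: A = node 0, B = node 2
Nodal analysis, taking node 2 as the 0 V reference.
Source V1 fixes V_0 = 9 V.
KCL at each unknown node (sum of currents leaving = 0; resistances in Ω):
  Node 1: (V_1 - 9)/6.2 + (V_1 - 0)/1800 + (V_1 - 0)/27 = 0
Collecting terms: 0.1989 × V_1 = 1.452  =>  V_1 = 7.299 V
The requested potential is V_1 = 7.299 V.

Final answer: V_1 = 7.299 V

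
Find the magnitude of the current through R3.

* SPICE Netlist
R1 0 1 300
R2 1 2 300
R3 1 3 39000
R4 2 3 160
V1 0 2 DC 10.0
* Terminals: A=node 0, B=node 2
Nodal analysis, taking node 2 as the 0 V reference.
Source V1 fixes V_0 = 10 V.
KCL at each unknown node (sum of currents leaving = 0; resistances in Ω):
  Node 1: (V_1 - 10)/300 + (V_1 - 0)/300 + (V_1 - V_3)/39000 = 0
  Node 3: (V_3 - V_1)/39000 + (V_3 - 0)/160 = 0
Collecting terms (coefficients in siemens):
  0.006692·V_1 - 0.00002564·V_3 = 0.03333
  0.006276·V_3 - 0.00002564·V_1 = 0
Determinant D = (0.006692)(0.006276) - (-0.00002564)(-0.00002564) = 0.000042
V_1 = [(0.03333)(0.006276) - (-0.00002564)(0)]/D = 4.981 V
V_3 = [(0.006692)(0) - (0.03333)(-0.00002564)]/D = 0.02035 V
I_R3 = (V_1 - V_3)/R3 = (4.981 - 0.02035)/39000 = 0.0001272 A
|I_R3| = 0.0001272 A

Final answer: |I_R3| = 0.0001272 A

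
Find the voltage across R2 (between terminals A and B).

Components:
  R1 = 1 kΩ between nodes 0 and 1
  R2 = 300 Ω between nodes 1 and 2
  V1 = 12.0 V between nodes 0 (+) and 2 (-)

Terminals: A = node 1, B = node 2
R1 and R2 are in series across V1 (node 0 → node 1 → node 2), and the output A–B is taken across R2, so this is a voltage divider.
Series current: I = V1/(R1 + R2) = 12/(1000 + 300) = 12/1300 = 0.009231 A
V_R2 = I × R2 = V1 × R2/(R1 + R2) = 12 × 300/1300 = 2.769 V

Final answer: 2.769 V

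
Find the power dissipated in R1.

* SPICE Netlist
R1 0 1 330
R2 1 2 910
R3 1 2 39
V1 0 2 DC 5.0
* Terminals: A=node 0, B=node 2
Nodal analysis, taking node 2 as the 0 V reference.
Source V1 fixes V_0 = 5 V.
KCL at each unknown node (sum of currents leaving = 0; resistances in Ω):
  Node 1: (V_1 - 5)/330 + (V_1 - 0)/910 + (V_1 - 0)/39 = 0
Collecting terms: 0.02977 × V_1 = 0.01515  =>  V_1 = 0.5089 V
I_R1 = (V_0 - V_1)/R1 = (5 - 0.5089)/330 = 0.01361 A
P_R1 = I_R1² × R1 = (0.01361)² × 330 = 0.06112 W

Final answer: 0.06112 W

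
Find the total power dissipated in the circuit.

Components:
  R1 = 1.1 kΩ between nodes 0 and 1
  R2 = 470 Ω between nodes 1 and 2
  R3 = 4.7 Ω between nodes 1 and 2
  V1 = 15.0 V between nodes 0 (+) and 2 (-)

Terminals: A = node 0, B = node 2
Nodal analysis, taking node 2 as the 0 V reference.
Source V1 fixes V_0 = 15 V.
KCL at each unknown node (sum of currents leaving = 0; resistances in Ω):
  Node 1: (V_1 - 15)/1100 + (V_1 - 0)/470 + (V_1 - 0)/4.7 = 0
Collecting terms: 0.2158 × V_1 = 0.01364  =>  V_1 = 0.06319 V
Power in each resistor, P = (ΔV)²/R:
  P_R1 = (15 - 0.06319)²/1100 = 0.2028 W
  P_R2 = (0.06319 - 0)²/470 = 0.000008495 W
  P_R3 = (0.06319 - 0)²/4.7 = 0.0008495 W
P_total = P_R1 + P_R2 + P_R3 = 0.2037 W

Final answer: 0.2037 W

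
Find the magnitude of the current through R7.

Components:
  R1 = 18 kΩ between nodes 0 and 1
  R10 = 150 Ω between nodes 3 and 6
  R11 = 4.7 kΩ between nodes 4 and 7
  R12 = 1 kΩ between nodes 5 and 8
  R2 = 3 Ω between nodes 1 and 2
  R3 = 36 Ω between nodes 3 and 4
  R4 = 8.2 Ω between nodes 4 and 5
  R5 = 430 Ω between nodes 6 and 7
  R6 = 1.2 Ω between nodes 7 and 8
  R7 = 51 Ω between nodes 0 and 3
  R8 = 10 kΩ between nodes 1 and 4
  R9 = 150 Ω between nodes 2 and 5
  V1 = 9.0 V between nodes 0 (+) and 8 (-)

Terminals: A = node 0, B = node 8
Nodal analysis, taking node 8 as the 0 V reference.
Source V1 fixes V_0 = 9 V.
KCL at each unknown node (sum of currents leaving = 0; resistances in Ω):
  Node 1: (V_1 - 9)/18000 + (V_1 - V_2)/3 + (V_1 - V_4)/10000 = 0
  Node 2: (V_2 - V_1)/3 + (V_2 - V_5)/150 = 0
  Node 3: (V_3 - V_4)/36 + (V_3 - 9)/51 + (V_3 - V_6)/150 = 0
  Node 4: (V_4 - V_3)/36 + (V_4 - V_5)/8.2 + (V_4 - V_1)/10000 + (V_4 - V_7)/4700 = 0
  Node 5: (V_5 - V_4)/8.2 + (V_5 - V_2)/150 + (V_5 - 0)/1000 = 0
  Node 6: (V_6 - V_7)/430 + (V_6 - V_3)/150 = 0
  Node 7: (V_7 - V_6)/430 + (V_7 - 0)/1.2 + (V_7 - V_4)/4700 = 0
Collecting terms (coefficients in siemens):
  0.3335·V_1 - 0.3333·V_2 - 0.0001·V_4 = 0.0005
  0.34·V_2 - 0.3333·V_1 - 0.006667·V_5 = 0
  0.05405·V_3 - 0.02778·V_4 - 0.006667·V_6 = 0.1765
  0.15·V_4 - 0.0001·V_1 - 0.02778·V_3 - 0.122·V_5 - 0.0002128·V_7 = 0
  0.1296·V_5 - 0.006667·V_2 - 0.122·V_4 = 0
  0.008992·V_6 - 0.006667·V_3 - 0.002326·V_7 = 0
  0.8359·V_7 - 0.0002128·V_4 - 0.002326·V_6 = 0
Solving these 7 simultaneous equations (Gaussian elimination) gives:
  V_1 = 7.483 V, V_2 = 7.482 V, V_3 = 7.853 V, V_4 = 7.53 V
  V_5 = 7.469 V, V_6 = 5.827 V, V_7 = 0.01813 V
I_R7 = (V_0 - V_3)/R7 = (9 - 7.853)/51 = 0.02249 A
|I_R7| = 0.02249 A

Final answer: |I_R7| = 0.02249 A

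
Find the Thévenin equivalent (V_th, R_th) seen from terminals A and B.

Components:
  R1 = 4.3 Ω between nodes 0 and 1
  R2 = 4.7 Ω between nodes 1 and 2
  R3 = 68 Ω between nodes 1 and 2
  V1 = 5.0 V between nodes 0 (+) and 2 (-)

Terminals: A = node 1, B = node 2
Step 1 — V_th is the open-circuit voltage V_A - V_B (nothing connected across the terminals).
Nodal analysis, taking node 2 as the 0 V reference.
Source V1 fixes V_0 = 5 V.
KCL at each unknown node (sum of currents leaving = 0; resistances in Ω):
  Node 1: (V_1 - 5)/4.3 + (V_1 - 0)/4.7 + (V_1 - 0)/68 = 0
Collecting terms: 0.46 × V_1 = 1.163  =>  V_1 = 2.528 V
V_th = V_1 - V_2 = 2.528 - 0 = 2.528 V
Step 2 — R_th: zero the source — replace V1 by a short circuit (node 2 merges into node 0) — and find the resistance seen between A (node 1) and B (node 0).
Reduce the network between node 1 (A) and node 0 (B) by series/parallel combination:
  Rp1 = R1 ‖ R2 ‖ R3 (parallel, all between nodes 0 and 1) = 1/(1/4.3 + 1/4.7 + 1/68) = 2.174 Ω
R_th = 2.174 Ω

Final answer: V_th = 2.528 V, R_th = 2.174 Ω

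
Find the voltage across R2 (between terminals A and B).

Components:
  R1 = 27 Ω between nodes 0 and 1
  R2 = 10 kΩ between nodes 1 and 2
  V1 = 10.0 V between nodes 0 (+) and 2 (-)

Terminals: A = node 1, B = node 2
R1 and R2 are in series across V1 (node 0 → node 1 → node 2), and the output A–B is taken across R2, so this is a voltage divider.
Series current: I = V1/(R1 + R2) = 10/(27 + 10000) = 10/10030 = 0.0009973 A
V_R2 = I × R2 = V1 × R2/(R1 + R2) = 10 × 10000/10030 = 9.973 V

Final answer: 9.973 V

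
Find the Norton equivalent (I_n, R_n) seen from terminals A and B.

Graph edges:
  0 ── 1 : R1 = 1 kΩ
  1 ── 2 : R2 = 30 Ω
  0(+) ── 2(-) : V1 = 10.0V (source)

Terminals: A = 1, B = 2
Find the Thévenin equivalent first; then I_n = V_th/R_th and R_n = R_th.
Step 1 — V_th is the open-circuit voltage V_A - V_B (nothing connected across the terminals).
Nodal analysis, taking node 2 as the 0 V reference.
Source V1 fixes V_0 = 10 V.
KCL at each unknown node (sum of currents leaving = 0; resistances in Ω):
  Node 1: (V_1 - 10)/1000 + (V_1 - 0)/30 = 0
Collecting terms: 0.03433 × V_1 = 0.01  =>  V_1 = 0.2913 V
V_th = V_1 - V_2 = 0.2913 - 0 = 0.2913 V
Step 2 — R_th: zero the source — replace V1 by a short circuit (node 2 merges into node 0) — and find the resistance seen between A (node 1) and B (node 0).
Reduce the network between node 1 (A) and node 0 (B) by series/parallel combination:
  Rp1 = R1 ‖ R2 (parallel, both between nodes 0 and 1) = 1/(1/1000 + 1/30) = 29.13 Ω
R_th = 29.13 Ω
I_n = V_th/R_th = 0.2913/29.13 = 0.01 A, and R_n = R_th = 29.13 Ω

Final answer: I_n = 0.01 A, R_n = 29.13 Ω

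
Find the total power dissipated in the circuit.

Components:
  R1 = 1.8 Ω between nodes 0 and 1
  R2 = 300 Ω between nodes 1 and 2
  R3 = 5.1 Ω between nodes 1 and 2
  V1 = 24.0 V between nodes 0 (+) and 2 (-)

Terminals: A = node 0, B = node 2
Nodal analysis, taking node 2 as the 0 V reference.
Source V1 fixes V_0 = 24 V.
KCL at each unknown node (sum of currents leaving = 0; resistances in Ω):
  Node 1: (V_1 - 24)/1.8 + (V_1 - 0)/300 + (V_1 - 0)/5.1 = 0
Collecting terms: 0.755 × V_1 = 13.33  =>  V_1 = 17.66 V
Power in each resistor, P = (ΔV)²/R:
  P_R1 = (24 - 17.66)²/1.8 = 22.33 W
  P_R2 = (17.66 - 0)²/300 = 1.04 W
  P_R3 = (17.66 - 0)²/5.1 = 61.16 W
P_total = P_R1 + P_R2 + P_R3 = 84.52 W

Final answer: 84.52 W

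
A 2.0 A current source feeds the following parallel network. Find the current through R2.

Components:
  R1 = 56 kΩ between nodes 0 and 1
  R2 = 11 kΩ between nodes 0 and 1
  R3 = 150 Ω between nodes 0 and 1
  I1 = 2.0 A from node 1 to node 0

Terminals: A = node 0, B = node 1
All resistors sit directly between nodes 0 and 1, so they are in parallel and share one voltage V; the full source current 2 A splits among them.
1/R_par = 1/56000 + 1/11000 + 1/150 = 0.006775 S  =>  R_par = 147.6 Ω
V = I × R_par = 2 × 147.6 = 295.2 V
I_R2 = V/R2 = 295.2/11000 = 0.02683 A

Final answer: 0.02683 A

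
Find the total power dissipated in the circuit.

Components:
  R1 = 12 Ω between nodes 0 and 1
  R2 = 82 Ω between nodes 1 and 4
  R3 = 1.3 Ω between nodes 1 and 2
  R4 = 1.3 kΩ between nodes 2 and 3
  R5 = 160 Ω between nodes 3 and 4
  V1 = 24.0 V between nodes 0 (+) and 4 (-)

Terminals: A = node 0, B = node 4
Nodal analysis, taking node 4 as the 0 V reference.
Source V1 fixes V_0 = 24 V.
KCL at each unknown node (sum of currents leaving = 0; resistances in Ω):
  Node 1: (V_1 - 24)/12 + (V_1 - 0)/82 + (V_1 - V_2)/1.3 = 0
  Node 2: (V_2 - V_1)/1.3 + (V_2 - V_3)/1300 = 0
  Node 3: (V_3 - V_2)/1300 + (V_3 - 0)/160 = 0
Collecting terms (coefficients in siemens):
  0.8648·V_1 - 0.7692·V_2 = 2
  0.77·V_2 - 0.7692·V_1 - 0.0007692·V_3 = 0
  0.007019·V_3 - 0.0007692·V_2 = 0
Solving these 3 simultaneous equations (Gaussian elimination) gives:
  V_1 = 20.79 V, V_2 = 20.77 V, V_3 = 2.276 V
Power in each resistor, P = (ΔV)²/R:
  P_R1 = (24 - 20.79)²/12 = 0.8601 W
  P_R2 = (20.79 - 0)²/82 = 5.27 W
  P_R3 = (20.79 - 20.77)²/1.3 = 0.0002631 W
  P_R4 = (20.77 - 2.276)²/1300 = 0.2631 W
  P_R5 = (2.276 - 0)²/160 = 0.03238 W
P_total = P_R1 + P_R2 + P_R3 + P_R4 + P_R5 = 6.425 W

Final answer: 6.425 W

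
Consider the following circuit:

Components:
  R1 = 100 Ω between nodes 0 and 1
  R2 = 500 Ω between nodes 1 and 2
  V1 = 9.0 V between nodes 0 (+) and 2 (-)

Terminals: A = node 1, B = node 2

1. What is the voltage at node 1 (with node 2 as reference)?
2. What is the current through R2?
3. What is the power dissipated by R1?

Nodal analysis, taking node 2 as the 0 V reference.
Source V1 fixes V_0 = 9 V.
KCL at each unknown node (sum of currents leaving = 0; resistances in Ω):
  Node 1: (V_1 - 9)/100 + (V_1 - 0)/500 = 0
Collecting terms: 0.012 × V_1 = 0.09  =>  V_1 = 7.5 V
Part 1:
  Read off the nodal solution: V_1 = 7.5 V
Part 2:
  I_R2 = (V_1 - V_2)/R2 = (7.5 - 0)/500 = 0.015 A
  Magnitude: I_R2 = 0.015 A
Part 3:
  I_R1 = (V_0 - V_1)/R1 = (9 - 7.5)/100 = 0.015 A
  P_R1 = I_R1² × R1 = (0.015)² × 100 = 0.0225 W

Final answers:
1. V_1 = 7.5 V
2. I_R2 = 0.015 A
3. P_R1 = 0.0225 W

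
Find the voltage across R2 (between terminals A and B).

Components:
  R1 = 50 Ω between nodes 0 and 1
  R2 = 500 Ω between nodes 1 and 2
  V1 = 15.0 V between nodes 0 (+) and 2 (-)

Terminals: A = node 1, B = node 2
R1 and R2 are in series across V1 (node 0 → node 1 → node 2), and the output A–B is taken across R2, so this is a voltage divider.
Series current: I = V1/(R1 + R2) = 15/(50 + 500) = 15/550 = 0.02727 A
V_R2 = I × R2 = V1 × R2/(R1 + R2) = 15 × 500/550 = 13.64 V

Final answer: 13.64 V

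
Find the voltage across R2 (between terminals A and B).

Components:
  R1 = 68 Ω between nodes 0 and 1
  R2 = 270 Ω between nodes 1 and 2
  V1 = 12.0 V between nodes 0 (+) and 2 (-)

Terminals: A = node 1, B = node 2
R1 and R2 are in series across V1 (node 0 → node 1 → node 2), and the output A–B is taken across R2, so this is a voltage divider.
Series current: I = V1/(R1 + R2) = 12/(68 + 270) = 12/338 = 0.0355 A
V_R2 = I × R2 = V1 × R2/(R1 + R2) = 12 × 270/338 = 9.586 V

Final answer: 9.586 V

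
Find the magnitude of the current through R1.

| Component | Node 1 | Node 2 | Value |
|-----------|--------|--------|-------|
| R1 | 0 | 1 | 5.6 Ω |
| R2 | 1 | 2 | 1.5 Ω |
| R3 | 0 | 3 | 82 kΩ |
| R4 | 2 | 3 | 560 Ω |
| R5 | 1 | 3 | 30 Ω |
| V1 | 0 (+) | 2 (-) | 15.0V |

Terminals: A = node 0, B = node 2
Nodal analysis, taking node 2 as the 0 V reference.
Source V1 fixes V_0 = 15 V.
KCL at each unknown node (sum of currents leaving = 0; resistances in Ω):
  Node 1: (V_1 - 15)/5.6 + (V_1 - 0)/1.5 + (V_1 - V_3)/30 = 0
  Node 3: (V_3 - 15)/82000 + (V_3 - 0)/560 + (V_3 - V_1)/30 = 0
Collecting terms (coefficients in siemens):
  0.8786·V_1 - 0.03333·V_3 = 2.679
  0.03513·V_3 - 0.03333·V_1 = 0.0001829
Determinant D = (0.8786)(0.03513) - (-0.03333)(-0.03333) = 0.02975
V_1 = [(2.679)(0.03513) - (-0.03333)(0.0001829)]/D = 3.163 V
V_3 = [(0.8786)(0.0001829) - (2.679)(-0.03333)]/D = 3.006 V
I_R1 = (V_0 - V_1)/R1 = (15 - 3.163)/5.6 = 2.114 A
|I_R1| = 2.114 A

Final answer: |I_R1| = 2.114 A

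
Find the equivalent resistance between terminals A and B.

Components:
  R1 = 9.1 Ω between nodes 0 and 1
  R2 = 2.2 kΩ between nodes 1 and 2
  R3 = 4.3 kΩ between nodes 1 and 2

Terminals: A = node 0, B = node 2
Reduce the network between node 0 (A) and node 2 (B) by series/parallel combination:
  Rp1 = R2 ‖ R3 (parallel, both between nodes 1 and 2) = 1/(1/2200 + 1/4300) = 1455 Ω
  Rs1 = R1 + Rp1 (series, joined only at node 1) = 9.1 + 1455 = 1464 Ω
R_eq = 1.464 kΩ

Final answer: 1.464 kΩ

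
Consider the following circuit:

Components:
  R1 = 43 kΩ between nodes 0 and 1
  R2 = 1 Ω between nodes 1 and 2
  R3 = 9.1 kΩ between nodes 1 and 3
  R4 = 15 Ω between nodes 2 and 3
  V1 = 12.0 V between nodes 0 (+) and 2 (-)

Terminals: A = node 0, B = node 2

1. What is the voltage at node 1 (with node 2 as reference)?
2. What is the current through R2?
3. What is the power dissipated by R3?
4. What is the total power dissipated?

Nodal analysis, taking node 2 as the 0 V reference.
Source V1 fixes V_0 = 12 V.
KCL at each unknown node (sum of currents leaving = 0; resistances in Ω):
  Node 1: (V_1 - 12)/43000 + (V_1 - 0)/1 + (V_1 - V_3)/9100 = 0
  Node 3: (V_3 - V_1)/9100 + (V_3 - 0)/15 = 0
Collecting terms (coefficients in siemens):
  1·V_1 - 0.0001099·V_3 = 0.0002791
  0.06678·V_3 - 0.0001099·V_1 = 0
Determinant D = (1)(0.06678) - (-0.0001099)(-0.0001099) = 0.06679
V_1 = [(0.0002791)(0.06678) - (-0.0001099)(0)]/D = 0.000279 V
V_3 = [(1)(0) - (0.0002791)(-0.0001099)]/D = 0.0000004592 V
Part 1:
  Read off the nodal solution: V_1 = 0.000279 V
Part 2:
  I_R2 = (V_1 - V_2)/R2 = (0.000279 - 0)/1 = 0.000279 A
  Magnitude: I_R2 = 0.000279 A
Part 3:
  I_R3 = (V_1 - V_3)/R3 = (0.000279 - 0.0000004592)/9100 = 0.00000003061 A
  P_R3 = I_R3² × R3 = (0.00000003061)² × 9100 = 0.000000000008528 W
Part 4:
  Power in each resistor, P = (ΔV)²/R:
    P_R1 = (12 - 0.000279)²/43000 = 0.003349 W
    P_R2 = (0.000279 - 0)²/1 = 0.00000007786 W
    P_R3 = (0.000279 - 0.0000004592)²/9100 = 0.000000000008528 W
    P_R4 = (0 - 0.0000004592)²/15 = 0.00000000000001406 W
  P_total = P_R1 + P_R2 + P_R3 + P_R4 = 0.003349 W

Final answers:
1. V_1 = 0.000279 V
2. I_R2 = 0.000279 A
3. P_R3 = 8.528e-12 W
4. P_total = 0.003349 W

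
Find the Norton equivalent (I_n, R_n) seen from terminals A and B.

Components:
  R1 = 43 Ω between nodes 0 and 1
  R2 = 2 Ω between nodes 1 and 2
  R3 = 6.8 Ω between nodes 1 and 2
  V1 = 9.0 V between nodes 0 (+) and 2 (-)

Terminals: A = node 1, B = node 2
Find the Thévenin equivalent first; then I_n = V_th/R_th and R_n = R_th.
Step 1 — V_th is the open-circuit voltage V_A - V_B (nothing connected across the terminals).
Nodal analysis, taking node 2 as the 0 V reference.
Source V1 fixes V_0 = 9 V.
KCL at each unknown node (sum of currents leaving = 0; resistances in Ω):
  Node 1: (V_1 - 9)/43 + (V_1 - 0)/2 + (V_1 - 0)/6.8 = 0
Collecting terms: 0.6703 × V_1 = 0.2093  =>  V_1 = 0.3122 V
V_th = V_1 - V_2 = 0.3122 - 0 = 0.3122 V
Step 2 — R_th: zero the source — replace V1 by a short circuit (node 2 merges into node 0) — and find the resistance seen between A (node 1) and B (node 0).
Reduce the network between node 1 (A) and node 0 (B) by series/parallel combination:
  Rp1 = R1 ‖ R2 ‖ R3 (parallel, all between nodes 0 and 1) = 1/(1/43 + 1/2 + 1/6.8) = 1.492 Ω
R_th = 1.492 Ω
I_n = V_th/R_th = 0.3122/1.492 = 0.2093 A, and R_n = R_th = 1.492 Ω

Final answer: I_n = 0.2093 A, R_n = 1.492 Ω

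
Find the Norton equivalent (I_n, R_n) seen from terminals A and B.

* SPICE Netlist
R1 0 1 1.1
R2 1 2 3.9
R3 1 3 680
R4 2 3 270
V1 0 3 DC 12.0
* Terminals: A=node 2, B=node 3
Find the Thévenin equivalent first; then I_n = V_th/R_th and R_n = R_th.
Step 1 — V_th is the open-circuit voltage V_A - V_B (nothing connected across the terminals).
Nodal analysis, taking node 3 as the 0 V reference.
Source V1 fixes V_0 = 12 V.
KCL at each unknown node (sum of currents leaving = 0; resistances in Ω):
  Node 1: (V_1 - 12)/1.1 + (V_1 - V_2)/3.9 + (V_1 - 0)/680 = 0
  Node 2: (V_2 - V_1)/3.9 + (V_2 - 0)/270 = 0
Collecting terms (coefficients in siemens):
  1.167·V_1 - 0.2564·V_2 = 10.91
  0.2601·V_2 - 0.2564·V_1 = 0
Determinant D = (1.167)(0.2601) - (-0.2564)(-0.2564) = 0.2378
V_1 = [(10.91)(0.2601) - (-0.2564)(0)]/D = 11.93 V
V_2 = [(1.167)(0) - (10.91)(-0.2564)]/D = 11.76 V
V_th = V_2 - V_3 = 11.76 - 0 = 11.76 V
Step 2 — R_th: zero the source — replace V1 by a short circuit (node 3 merges into node 0) — and find the resistance seen between A (node 2) and B (node 0).
Reduce the network between node 2 (A) and node 0 (B) by series/parallel combination:
  Rp1 = R1 ‖ R3 (parallel, both between nodes 0 and 1) = 1/(1/1.1 + 1/680) = 1.098 Ω
  Rs1 = R2 + Rp1 (series, joined only at node 1) = 3.9 + 1.098 = 4.998 Ω
  Rp2 = R4 ‖ Rs1 (parallel, both between nodes 0 and 2) = 1/(1/270 + 1/4.998) = 4.907 Ω
R_th = 4.907 Ω
I_n = V_th/R_th = 11.76/4.907 = 2.397 A, and R_n = R_th = 4.907 Ω

Final answer: I_n = 2.397 A, R_n = 4.907 Ω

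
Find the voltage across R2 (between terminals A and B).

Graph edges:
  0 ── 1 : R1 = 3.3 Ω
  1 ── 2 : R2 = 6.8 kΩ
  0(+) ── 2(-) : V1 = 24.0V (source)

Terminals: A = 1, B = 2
R1 and R2 are in series across V1 (node 0 → node 1 → node 2), and the output A–B is taken across R2, so this is a voltage divider.
Series current: I = V1/(R1 + R2) = 24/(3.3 + 6800) = 24/6803 = 0.003528 A
V_R2 = I × R2 = V1 × R2/(R1 + R2) = 24 × 6800/6803 = 23.99 V

Final answer: 23.99 V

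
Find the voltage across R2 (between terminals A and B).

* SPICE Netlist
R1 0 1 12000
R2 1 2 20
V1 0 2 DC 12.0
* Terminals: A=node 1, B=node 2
R1 and R2 are in series across V1 (node 0 → node 1 → node 2), and the output A–B is taken across R2, so this is a voltage divider.
Series current: I = V1/(R1 + R2) = 12/(12000 + 20) = 12/12020 = 0.0009983 A
V_R2 = I × R2 = V1 × R2/(R1 + R2) = 12 × 20/12020 = 0.01997 V

Final answer: 0.01997 V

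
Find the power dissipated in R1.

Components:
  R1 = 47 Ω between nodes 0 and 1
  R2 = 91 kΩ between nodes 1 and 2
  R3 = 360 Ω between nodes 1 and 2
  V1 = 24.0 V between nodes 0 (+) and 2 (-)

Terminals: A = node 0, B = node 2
Nodal analysis, taking node 2 as the 0 V reference.
Source V1 fixes V_0 = 24 V.
KCL at each unknown node (sum of currents leaving = 0; resistances in Ω):
  Node 1: (V_1 - 24)/47 + (V_1 - 0)/91000 + (V_1 - 0)/360 = 0
Collecting terms: 0.02407 × V_1 = 0.5106  =>  V_1 = 21.22 V
I_R1 = (V_0 - V_1)/R1 = (24 - 21.22)/47 = 0.05917 A
P_R1 = I_R1² × R1 = (0.05917)² × 47 = 0.1646 W

Final answer: 0.1646 W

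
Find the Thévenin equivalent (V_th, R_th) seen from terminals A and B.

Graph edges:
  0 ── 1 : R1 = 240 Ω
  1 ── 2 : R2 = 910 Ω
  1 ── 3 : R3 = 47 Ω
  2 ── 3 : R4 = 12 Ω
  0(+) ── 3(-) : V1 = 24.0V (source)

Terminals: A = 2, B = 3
Step 1 — V_th is the open-circuit voltage V_A - V_B (nothing connected across the terminals).
Nodal analysis, taking node 3 as the 0 V reference.
Source V1 fixes V_0 = 24 V.
KCL at each unknown node (sum of currents leaving = 0; resistances in Ω):
  Node 1: (V_1 - 24)/240 + (V_1 - V_2)/910 + (V_1 - 0)/47 = 0
  Node 2: (V_2 - V_1)/910 + (V_2 - 0)/12 = 0
Collecting terms (coefficients in siemens):
  0.02654·V_1 - 0.001099·V_2 = 0.1
  0.08443·V_2 - 0.001099·V_1 = 0
Determinant D = (0.02654)(0.08443) - (-0.001099)(-0.001099) = 0.00224
V_1 = [(0.1)(0.08443) - (-0.001099)(0)]/D = 3.77 V
V_2 = [(0.02654)(0) - (0.1)(-0.001099)]/D = 0.04906 V
V_th = V_2 - V_3 = 0.04906 - 0 = 0.04906 V
Step 2 — R_th: zero the source — replace V1 by a short circuit (node 3 merges into node 0) — and find the resistance seen between A (node 2) and B (node 0).
Reduce the network between node 2 (A) and node 0 (B) by series/parallel combination:
  Rp1 = R1 ‖ R3 (parallel, both between nodes 0 and 1) = 1/(1/240 + 1/47) = 39.3 Ω
  Rs1 = R2 + Rp1 (series, joined only at node 1) = 910 + 39.3 = 949.3 Ω
  Rp2 = R4 ‖ Rs1 (parallel, both between nodes 0 and 2) = 1/(1/12 + 1/949.3) = 11.85 Ω
R_th = 11.85 Ω

Final answer: V_th = 0.04906 V, R_th = 11.85 Ω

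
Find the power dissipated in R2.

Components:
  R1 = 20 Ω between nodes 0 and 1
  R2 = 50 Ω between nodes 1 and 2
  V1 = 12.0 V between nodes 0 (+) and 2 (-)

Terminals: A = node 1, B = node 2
Nodal analysis, taking node 2 as the 0 V reference.
Source V1 fixes V_0 = 12 V.
KCL at each unknown node (sum of currents leaving = 0; resistances in Ω):
  Node 1: (V_1 - 12)/20 + (V_1 - 0)/50 = 0
Collecting terms: 0.07 × V_1 = 0.6  =>  V_1 = 8.571 V
I_R2 = (V_1 - V_2)/R2 = (8.571 - 0)/50 = 0.1714 A
P_R2 = I_R2² × R2 = (0.1714)² × 50 = 1.469 W

Final answer: 1.469 W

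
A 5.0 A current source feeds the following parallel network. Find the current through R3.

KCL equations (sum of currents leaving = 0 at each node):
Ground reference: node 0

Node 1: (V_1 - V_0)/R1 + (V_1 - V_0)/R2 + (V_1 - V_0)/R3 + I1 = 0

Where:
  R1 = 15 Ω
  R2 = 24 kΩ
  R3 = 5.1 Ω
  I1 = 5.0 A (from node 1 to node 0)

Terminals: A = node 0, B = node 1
All resistors sit directly between nodes 0 and 1, so they are in parallel and share one voltage V; the full source current 5 A splits among them.
1/R_par = 1/15 + 1/24000 + 1/5.1 = 0.2628 S  =>  R_par = 3.805 Ω
V = I × R_par = 5 × 3.805 = 19.03 V
I_R3 = V/R3 = 19.03/5.1 = 3.731 A

Final answer: 3.731 A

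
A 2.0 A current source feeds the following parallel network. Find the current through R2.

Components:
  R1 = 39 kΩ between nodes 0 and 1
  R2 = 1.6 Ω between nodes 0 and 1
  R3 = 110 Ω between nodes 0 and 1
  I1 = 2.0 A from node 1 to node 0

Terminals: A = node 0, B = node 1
All resistors sit directly between nodes 0 and 1, so they are in parallel and share one voltage V; the full source current 2 A splits among them.
1/R_par = 1/39000 + 1/1.6 + 1/110 = 0.6341 S  =>  R_par = 1.577 Ω
V = I × R_par = 2 × 1.577 = 3.154 V
I_R2 = V/R2 = 3.154/1.6 = 1.971 A

Final answer: 1.971 A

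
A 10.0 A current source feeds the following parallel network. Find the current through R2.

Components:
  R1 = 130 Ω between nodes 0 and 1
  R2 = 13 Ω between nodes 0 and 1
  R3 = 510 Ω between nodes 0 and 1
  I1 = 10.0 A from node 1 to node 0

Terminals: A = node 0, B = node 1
All resistors sit directly between nodes 0 and 1, so they are in parallel and share one voltage V; the full source current 10 A splits among them.
1/R_par = 1/130 + 1/13 + 1/510 = 0.08658 S  =>  R_par = 11.55 Ω
V = I × R_par = 10 × 11.55 = 115.5 V
I_R2 = V/R2 = 115.5/13 = 8.885 A

Final answer: 8.885 A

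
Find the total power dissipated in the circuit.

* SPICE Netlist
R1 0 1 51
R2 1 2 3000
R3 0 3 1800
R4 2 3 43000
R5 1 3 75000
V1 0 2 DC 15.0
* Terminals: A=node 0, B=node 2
Nodal analysis, taking node 2 as the 0 V reference.
Source V1 fixes V_0 = 15 V.
KCL at each unknown node (sum of currents leaving = 0; resistances in Ω):
  Node 1: (V_1 - 15)/51 + (V_1 - 0)/3000 + (V_1 - V_3)/75000 = 0
  Node 3: (V_3 - 15)/1800 + (V_3 - 0)/43000 + (V_3 - V_1)/75000 = 0
Collecting terms (coefficients in siemens):
  0.01995·V_1 - 0.00001333·V_3 = 0.2941
  0.0005921·V_3 - 0.00001333·V_1 = 0.008333
Determinant D = (0.01995)(0.0005921) - (-0.00001333)(-0.00001333) = 0.00001182
V_1 = [(0.2941)(0.0005921) - (-0.00001333)(0.008333)]/D = 14.75 V
V_3 = [(0.01995)(0.008333) - (0.2941)(-0.00001333)]/D = 14.41 V
Power in each resistor, P = (ΔV)²/R:
  P_R1 = (15 - 14.75)²/51 = 0.001235 W
  P_R2 = (14.75 - 0)²/3000 = 0.07251 W
  P_R3 = (15 - 14.41)²/1800 = 0.0001965 W
  P_R4 = (0 - 14.41)²/43000 = 0.004826 W
  P_R5 = (14.75 - 14.41)²/75000 = 0.000001576 W
P_total = P_R1 + P_R2 + P_R3 + P_R4 + P_R5 = 0.07877 W

Final answer: 0.07877 W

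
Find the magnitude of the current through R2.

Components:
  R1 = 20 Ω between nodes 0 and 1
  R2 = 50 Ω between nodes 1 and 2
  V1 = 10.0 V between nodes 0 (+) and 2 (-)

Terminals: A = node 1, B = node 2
Nodal analysis, taking node 2 as the 0 V reference.
Source V1 fixes V_0 = 10 V.
KCL at each unknown node (sum of currents leaving = 0; resistances in Ω):
  Node 1: (V_1 - 10)/20 + (V_1 - 0)/50 = 0
Collecting terms: 0.07 × V_1 = 0.5  =>  V_1 = 7.143 V
I_R2 = (V_1 - V_2)/R2 = (7.143 - 0)/50 = 0.1429 A
|I_R2| = 0.1429 A

Final answer: |I_R2| = 0.1429 A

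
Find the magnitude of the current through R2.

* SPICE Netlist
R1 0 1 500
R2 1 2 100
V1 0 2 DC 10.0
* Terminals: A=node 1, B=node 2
Nodal analysis, taking node 2 as the 0 V reference.
Source V1 fixes V_0 = 10 V.
KCL at each unknown node (sum of currents leaving = 0; resistances in Ω):
  Node 1: (V_1 - 10)/500 + (V_1 - 0)/100 = 0
Collecting terms: 0.012 × V_1 = 0.02  =>  V_1 = 1.667 V
I_R2 = (V_1 - V_2)/R2 = (1.667 - 0)/100 = 0.01667 A
|I_R2| = 0.01667 A

Final answer: |I_R2| = 0.01667 A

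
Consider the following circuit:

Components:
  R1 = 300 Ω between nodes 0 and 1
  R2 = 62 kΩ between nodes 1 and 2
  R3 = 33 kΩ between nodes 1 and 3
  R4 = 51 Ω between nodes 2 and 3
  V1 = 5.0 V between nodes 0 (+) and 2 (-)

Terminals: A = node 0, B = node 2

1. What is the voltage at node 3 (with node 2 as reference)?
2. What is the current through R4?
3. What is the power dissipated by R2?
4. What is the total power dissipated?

Nodal analysis, taking node 2 as the 0 V reference.
Source V1 fixes V_0 = 5 V.
KCL at each unknown node (sum of currents leaving = 0; resistances in Ω):
  Node 1: (V_1 - 5)/300 + (V_1 - 0)/62000 + (V_1 - V_3)/33000 = 0
  Node 3: (V_3 - V_1)/33000 + (V_3 - 0)/51 = 0
Collecting terms (coefficients in siemens):
  0.00338·V_1 - 0.0000303·V_3 = 0.01667
  0.01964·V_3 - 0.0000303·V_1 = 0
Determinant D = (0.00338)(0.01964) - (-0.0000303)(-0.0000303) = 0.00006637
V_1 = [(0.01667)(0.01964) - (-0.0000303)(0)]/D = 4.931 V
V_3 = [(0.00338)(0) - (0.01667)(-0.0000303)]/D = 0.007609 V
Part 1:
  Read off the nodal solution: V_3 = 0.007609 V
Part 2:
  I_R4 = (V_2 - V_3)/R4 = (0 - 0.007609)/51 = -0.0001492 A
  Magnitude: I_R4 = 0.0001492 A
Part 3:
  I_R2 = (V_1 - V_2)/R2 = (4.931 - 0)/62000 = 0.00007954 A
  P_R2 = I_R2² × R2 = (0.00007954)² × 62000 = 0.0003922 W
Part 4:
  Power in each resistor, P = (ΔV)²/R:
    P_R1 = (5 - 4.931)²/300 = 0.0000157 W
    P_R2 = (4.931 - 0)²/62000 = 0.0003922 W
    P_R3 = (4.931 - 0.007609)²/33000 = 0.0007347 W
    P_R4 = (0 - 0.007609)²/51 = 0.000001135 W
  P_total = P_R1 + P_R2 + P_R3 + P_R4 = 0.001144 W

Final answers:
1. V_3 = 0.007609 V
2. I_R4 = 0.0001492 A
3. P_R2 = 0.0003922 W
4. P_total = 0.001144 W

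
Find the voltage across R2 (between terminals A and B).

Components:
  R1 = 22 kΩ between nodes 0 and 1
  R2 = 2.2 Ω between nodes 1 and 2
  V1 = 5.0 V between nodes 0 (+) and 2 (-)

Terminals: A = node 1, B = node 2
R1 and R2 are in series across V1 (node 0 → node 1 → node 2), and the output A–B is taken across R2, so this is a voltage divider.
Series current: I = V1/(R1 + R2) = 5/(22000 + 2.2) = 5/22000 = 0.0002273 A
V_R2 = I × R2 = V1 × R2/(R1 + R2) = 5 × 2.2/22000 = 0.0005 V

Final answer: 0.0005 V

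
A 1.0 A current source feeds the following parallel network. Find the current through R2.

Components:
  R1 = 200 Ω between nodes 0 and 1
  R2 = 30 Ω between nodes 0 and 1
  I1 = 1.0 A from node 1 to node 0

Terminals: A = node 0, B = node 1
All resistors sit directly between nodes 0 and 1, so they are in parallel and share one voltage V; the full source current 1 A splits among them.
1/R_par = 1/200 + 1/30 = 0.03833 S  =>  R_par = 26.09 Ω
V = I × R_par = 1 × 26.09 = 26.09 V
I_R2 = V/R2 = 26.09/30 = 0.8696 A

Final answer: 0.8696 A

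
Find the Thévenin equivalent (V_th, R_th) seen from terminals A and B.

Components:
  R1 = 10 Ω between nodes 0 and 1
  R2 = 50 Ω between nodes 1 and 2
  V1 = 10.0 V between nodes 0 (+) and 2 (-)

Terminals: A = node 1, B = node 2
Step 1 — V_th is the open-circuit voltage V_A - V_B (nothing connected across the terminals).
Nodal analysis, taking node 2 as the 0 V reference.
Source V1 fixes V_0 = 10 V.
KCL at each unknown node (sum of currents leaving = 0; resistances in Ω):
  Node 1: (V_1 - 10)/10 + (V_1 - 0)/50 = 0
Collecting terms: 0.12 × V_1 = 1  =>  V_1 = 8.333 V
V_th = V_1 - V_2 = 8.333 - 0 = 8.333 V
Step 2 — R_th: zero the source — replace V1 by a short circuit (node 2 merges into node 0) — and find the resistance seen between A (node 1) and B (node 0).
Reduce the network between node 1 (A) and node 0 (B) by series/parallel combination:
  Rp1 = R1 ‖ R2 (parallel, both between nodes 0 and 1) = 1/(1/10 + 1/50) = 8.333 Ω
R_th = 8.333 Ω

Final answer: V_th = 8.333 V, R_th = 8.333 Ω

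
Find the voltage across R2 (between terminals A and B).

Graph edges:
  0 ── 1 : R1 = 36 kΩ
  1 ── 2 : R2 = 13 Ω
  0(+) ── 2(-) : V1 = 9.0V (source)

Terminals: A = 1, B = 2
R1 and R2 are in series across V1 (node 0 → node 1 → node 2), and the output A–B is taken across R2, so this is a voltage divider.
Series current: I = V1/(R1 + R2) = 9/(36000 + 13) = 9/36010 = 0.0002499 A
V_R2 = I × R2 = V1 × R2/(R1 + R2) = 9 × 13/36010 = 0.003249 V

Final answer: 0.003249 V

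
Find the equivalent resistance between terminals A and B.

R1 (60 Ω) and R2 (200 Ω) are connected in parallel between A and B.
Reduce the network between node 0 (A) and node 1 (B) by series/parallel combination:
  Rp1 = R1 ‖ R2 (parallel, both between nodes 0 and 1) = 1/(1/60 + 1/200) = 46.15 Ω
R_eq = 46.15 Ω

Final answer: 46.15 Ω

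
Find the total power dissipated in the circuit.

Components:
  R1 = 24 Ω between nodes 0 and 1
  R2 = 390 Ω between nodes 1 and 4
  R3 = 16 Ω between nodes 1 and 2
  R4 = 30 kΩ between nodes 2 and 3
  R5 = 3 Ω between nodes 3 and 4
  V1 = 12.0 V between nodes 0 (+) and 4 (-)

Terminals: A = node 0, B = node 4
Nodal analysis, taking node 4 as the 0 V reference.
Source V1 fixes V_0 = 12 V.
KCL at each unknown node (sum of currents leaving = 0; resistances in Ω):
  Node 1: (V_1 - 12)/24 + (V_1 - 0)/390 + (V_1 - V_2)/16 = 0
  Node 2: (V_2 - V_1)/16 + (V_2 - V_3)/30000 = 0
  Node 3: (V_3 - V_2)/30000 + (V_3 - 0)/3 = 0
Collecting terms (coefficients in siemens):
  0.1067·V_1 - 0.0625·V_2 = 0.5
  0.06253·V_2 - 0.0625·V_1 - 0.00003333·V_3 = 0
  0.3334·V_3 - 0.00003333·V_2 = 0
Solving these 3 simultaneous equations (Gaussian elimination) gives:
  V_1 = 11.3 V, V_2 = 11.29 V, V_3 = 0.001129 V
Power in each resistor, P = (ΔV)²/R:
  P_R1 = (12 - 11.3)²/24 = 0.02066 W
  P_R2 = (11.3 - 0)²/390 = 0.3272 W
  P_R3 = (11.3 - 11.29)²/16 = 0.000002266 W
  P_R4 = (11.29 - 0.001129)²/30000 = 0.004248 W
  P_R5 = (0.001129 - 0)²/3 = 0.0000004248 W
P_total = P_R1 + P_R2 + P_R3 + P_R4 + P_R5 = 0.3521 W

Final answer: 0.3521 W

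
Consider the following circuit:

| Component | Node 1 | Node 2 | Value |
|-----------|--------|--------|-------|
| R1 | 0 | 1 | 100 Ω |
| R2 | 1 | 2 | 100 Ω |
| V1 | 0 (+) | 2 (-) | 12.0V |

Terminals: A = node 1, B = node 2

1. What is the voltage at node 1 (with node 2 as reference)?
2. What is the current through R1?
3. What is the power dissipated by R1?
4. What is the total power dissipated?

Nodal analysis, taking node 2 as the 0 V reference.
Source V1 fixes V_0 = 12 V.
KCL at each unknown node (sum of currents leaving = 0; resistances in Ω):
  Node 1: (V_1 - 12)/100 + (V_1 - 0)/100 = 0
Collecting terms: 0.02 × V_1 = 0.12  =>  V_1 = 6 V
Part 1:
  Read off the nodal solution: V_1 = 6 V
Part 2:
  I_R1 = (V_0 - V_1)/R1 = (12 - 6)/100 = 0.06 A
  Magnitude: I_R1 = 0.06 A
Part 3:
  I_R1 = (V_0 - V_1)/R1 = (12 - 6)/100 = 0.06 A
  P_R1 = I_R1² × R1 = (0.06)² × 100 = 0.36 W
Part 4:
  Power in each resistor, P = (ΔV)²/R:
    P_R1 = (12 - 6)²/100 = 0.36 W
    P_R2 = (6 - 0)²/100 = 0.36 W
  P_total = P_R1 + P_R2 = 0.72 W

Final answers:
1. V_1 = 6 V
2. I_R1 = 0.06 A
3. P_R1 = 0.36 W
4. P_total = 0.72 W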